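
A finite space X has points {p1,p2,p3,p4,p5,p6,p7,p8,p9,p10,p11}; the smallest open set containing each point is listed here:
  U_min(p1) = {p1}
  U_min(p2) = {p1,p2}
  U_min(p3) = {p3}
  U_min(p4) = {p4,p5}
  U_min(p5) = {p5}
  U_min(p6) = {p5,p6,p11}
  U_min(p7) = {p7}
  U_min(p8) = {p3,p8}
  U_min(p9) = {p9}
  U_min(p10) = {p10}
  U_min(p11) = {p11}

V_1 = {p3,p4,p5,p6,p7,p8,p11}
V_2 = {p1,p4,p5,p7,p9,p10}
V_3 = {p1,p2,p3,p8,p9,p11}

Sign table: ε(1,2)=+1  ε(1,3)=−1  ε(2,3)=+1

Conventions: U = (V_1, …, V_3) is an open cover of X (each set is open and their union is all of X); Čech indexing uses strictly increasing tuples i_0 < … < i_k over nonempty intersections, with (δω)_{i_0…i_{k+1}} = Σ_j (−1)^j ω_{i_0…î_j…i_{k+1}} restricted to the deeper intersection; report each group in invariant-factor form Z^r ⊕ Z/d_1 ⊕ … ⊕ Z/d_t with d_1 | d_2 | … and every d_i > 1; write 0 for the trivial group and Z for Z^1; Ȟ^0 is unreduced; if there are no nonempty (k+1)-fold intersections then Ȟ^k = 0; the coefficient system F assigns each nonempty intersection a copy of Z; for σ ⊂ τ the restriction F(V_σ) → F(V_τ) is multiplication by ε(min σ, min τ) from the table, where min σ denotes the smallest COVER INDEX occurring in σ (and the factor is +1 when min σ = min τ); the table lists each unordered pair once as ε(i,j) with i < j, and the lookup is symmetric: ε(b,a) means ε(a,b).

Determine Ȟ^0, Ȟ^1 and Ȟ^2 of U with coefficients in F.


Ȟ^0(U;F) ≅ 0, Ȟ^1(U;F) ≅ Z/2 and Ȟ^2(U;F) ≅ 0

nonempty intersections:
  V12={p4,p5,p7} V13={p3,p8,p11} V23={p1,p9}
C dims 3,3; δ0: rk 3, SNF 1^2·2
Ȟ^0: (3−3)−0=0 ⇒ 0
Ȟ^1: (3−0)−3=0 plus torsion [2] ⇒ Z/2
Ȟ^2: (0−0)−0=0 ⇒ 0


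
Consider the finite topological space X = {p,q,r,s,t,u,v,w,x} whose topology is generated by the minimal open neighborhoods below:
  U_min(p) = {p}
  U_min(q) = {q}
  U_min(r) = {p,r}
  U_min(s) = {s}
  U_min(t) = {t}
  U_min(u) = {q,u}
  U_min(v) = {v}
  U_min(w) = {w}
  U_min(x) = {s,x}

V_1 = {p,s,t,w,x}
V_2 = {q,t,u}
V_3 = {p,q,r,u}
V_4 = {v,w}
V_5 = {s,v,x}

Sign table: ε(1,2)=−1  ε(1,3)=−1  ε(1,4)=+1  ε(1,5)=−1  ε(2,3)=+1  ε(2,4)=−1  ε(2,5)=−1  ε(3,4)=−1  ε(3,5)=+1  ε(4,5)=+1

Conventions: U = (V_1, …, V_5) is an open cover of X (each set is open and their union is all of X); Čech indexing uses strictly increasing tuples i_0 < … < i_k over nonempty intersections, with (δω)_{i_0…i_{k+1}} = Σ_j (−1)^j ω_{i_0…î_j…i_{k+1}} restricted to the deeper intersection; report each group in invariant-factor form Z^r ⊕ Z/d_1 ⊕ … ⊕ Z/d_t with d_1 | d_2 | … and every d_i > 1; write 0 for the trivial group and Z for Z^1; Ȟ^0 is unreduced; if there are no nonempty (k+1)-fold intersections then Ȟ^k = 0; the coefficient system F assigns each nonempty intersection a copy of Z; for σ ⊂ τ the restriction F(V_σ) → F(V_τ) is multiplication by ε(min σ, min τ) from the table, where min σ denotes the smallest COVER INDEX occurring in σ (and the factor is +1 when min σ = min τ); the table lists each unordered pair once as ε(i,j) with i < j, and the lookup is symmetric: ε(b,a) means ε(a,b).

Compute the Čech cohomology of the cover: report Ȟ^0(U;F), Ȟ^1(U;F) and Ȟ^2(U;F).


nonempty intersections:
  V12={t} V13={p} V14={w} V15={s,x} V23={q,u} V45={v}
C dims 5,6; δ0: rk 5, SNF 1^4·2
Ȟ^0: (5−5)−0=0 ⇒ 0
Ȟ^1: (6−0)−5=1 plus torsion [2] ⇒ Z ⊕ Z/2
Ȟ^2: (0−0)−0=0 ⇒ 0

Ȟ^0 ≅ 0, Ȟ^1 ≅ Z ⊕ Z/2, Ȟ^2 ≅ 0


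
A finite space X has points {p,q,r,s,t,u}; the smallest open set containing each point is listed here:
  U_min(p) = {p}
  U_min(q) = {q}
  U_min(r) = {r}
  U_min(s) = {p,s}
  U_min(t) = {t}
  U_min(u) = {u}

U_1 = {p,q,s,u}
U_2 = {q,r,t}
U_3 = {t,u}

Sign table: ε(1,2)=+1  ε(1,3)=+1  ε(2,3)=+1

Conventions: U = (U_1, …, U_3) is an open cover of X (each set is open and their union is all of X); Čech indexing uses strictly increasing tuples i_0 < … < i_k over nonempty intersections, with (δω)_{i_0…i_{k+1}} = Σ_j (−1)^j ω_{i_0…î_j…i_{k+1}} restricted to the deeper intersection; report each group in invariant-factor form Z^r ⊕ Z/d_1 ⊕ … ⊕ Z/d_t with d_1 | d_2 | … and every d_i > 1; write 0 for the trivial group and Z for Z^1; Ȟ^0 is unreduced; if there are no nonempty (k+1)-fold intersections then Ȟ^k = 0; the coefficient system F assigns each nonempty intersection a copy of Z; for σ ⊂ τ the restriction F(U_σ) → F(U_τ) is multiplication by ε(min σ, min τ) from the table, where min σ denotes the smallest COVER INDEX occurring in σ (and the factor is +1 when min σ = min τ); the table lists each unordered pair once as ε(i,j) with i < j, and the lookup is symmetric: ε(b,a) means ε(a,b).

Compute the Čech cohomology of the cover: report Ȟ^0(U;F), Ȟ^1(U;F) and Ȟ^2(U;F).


nerve simplices:
  U12={q} U13={u} U23={t}
C dims 3,3; δ0: rk 2, SNF 1^2
degree 0: 3−2−0 = 1 → Ȟ^0 ≅ Z
degree 1: 3−0−2 = 1 → Ȟ^1 ≅ Z
degree 2: 0−0−0 = 0 → Ȟ^2 ≅ 0

Ȟ^0 = Z, Ȟ^1 = Z and Ȟ^2 = 0


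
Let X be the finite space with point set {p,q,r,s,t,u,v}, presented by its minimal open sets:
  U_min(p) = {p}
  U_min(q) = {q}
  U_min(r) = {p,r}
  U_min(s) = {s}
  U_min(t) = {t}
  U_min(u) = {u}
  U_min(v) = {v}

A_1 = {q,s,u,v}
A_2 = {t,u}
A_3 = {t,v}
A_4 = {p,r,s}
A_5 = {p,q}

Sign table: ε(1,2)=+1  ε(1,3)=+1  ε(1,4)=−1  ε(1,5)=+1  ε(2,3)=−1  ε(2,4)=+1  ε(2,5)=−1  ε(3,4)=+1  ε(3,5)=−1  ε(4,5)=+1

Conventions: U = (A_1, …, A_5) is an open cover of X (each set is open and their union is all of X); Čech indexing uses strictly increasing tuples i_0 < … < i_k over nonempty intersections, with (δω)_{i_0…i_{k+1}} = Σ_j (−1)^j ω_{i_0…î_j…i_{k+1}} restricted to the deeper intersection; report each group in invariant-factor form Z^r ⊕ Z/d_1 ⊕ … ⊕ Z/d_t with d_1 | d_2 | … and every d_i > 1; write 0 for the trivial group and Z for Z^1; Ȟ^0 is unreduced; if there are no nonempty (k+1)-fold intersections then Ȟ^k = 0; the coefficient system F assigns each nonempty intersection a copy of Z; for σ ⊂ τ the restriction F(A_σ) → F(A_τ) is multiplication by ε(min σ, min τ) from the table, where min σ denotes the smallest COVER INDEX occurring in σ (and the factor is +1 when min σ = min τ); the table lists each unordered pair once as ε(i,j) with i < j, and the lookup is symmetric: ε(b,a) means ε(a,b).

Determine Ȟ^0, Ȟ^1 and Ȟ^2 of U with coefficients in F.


cover nerve:
  A12={u} A13={v} A14={s} A15={q} A23={t} A45={p}
C dims 5,6; δ0: rk 5, SNF 1^4·2
Ȟ^0: (5−5)−0=0 ⇒ 0
Ȟ^1: (6−0)−5=1 plus torsion [2] ⇒ Z ⊕ Z/2
Ȟ^2: (0−0)−0=0 ⇒ 0

Ȟ^0 ≅ 0; Ȟ^1 ≅ Z ⊕ Z/2; Ȟ^2 ≅ 0


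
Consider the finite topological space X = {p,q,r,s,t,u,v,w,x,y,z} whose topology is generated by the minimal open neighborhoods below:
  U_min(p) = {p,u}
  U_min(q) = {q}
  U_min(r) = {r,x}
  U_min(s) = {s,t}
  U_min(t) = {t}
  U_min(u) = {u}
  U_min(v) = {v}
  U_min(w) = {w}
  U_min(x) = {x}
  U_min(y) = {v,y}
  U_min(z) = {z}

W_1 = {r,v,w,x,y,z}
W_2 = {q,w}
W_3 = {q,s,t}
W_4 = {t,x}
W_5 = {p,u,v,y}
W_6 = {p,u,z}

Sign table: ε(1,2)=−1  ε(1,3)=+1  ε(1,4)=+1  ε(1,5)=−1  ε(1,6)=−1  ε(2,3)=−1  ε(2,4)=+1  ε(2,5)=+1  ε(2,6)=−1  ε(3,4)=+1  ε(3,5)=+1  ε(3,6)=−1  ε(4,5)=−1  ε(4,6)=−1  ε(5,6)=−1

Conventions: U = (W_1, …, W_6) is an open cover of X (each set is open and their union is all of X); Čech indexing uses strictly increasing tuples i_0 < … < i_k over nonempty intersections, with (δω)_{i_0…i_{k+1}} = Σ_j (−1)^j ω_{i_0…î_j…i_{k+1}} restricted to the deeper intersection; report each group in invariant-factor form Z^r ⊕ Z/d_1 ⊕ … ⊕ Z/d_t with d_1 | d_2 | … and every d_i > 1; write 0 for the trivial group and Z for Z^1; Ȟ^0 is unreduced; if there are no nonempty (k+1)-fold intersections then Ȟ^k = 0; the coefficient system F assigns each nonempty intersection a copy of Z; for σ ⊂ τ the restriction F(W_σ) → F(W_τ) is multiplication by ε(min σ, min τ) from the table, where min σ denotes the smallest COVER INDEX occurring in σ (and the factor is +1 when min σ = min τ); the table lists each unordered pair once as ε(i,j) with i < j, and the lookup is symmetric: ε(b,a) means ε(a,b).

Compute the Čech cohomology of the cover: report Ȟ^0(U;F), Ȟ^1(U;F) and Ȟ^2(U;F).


nerve of the cover:
  W12={w} W14={x} W15={v,y} W16={z} W23={q} W34={t} W56={p,u}
C dims 6,7; δ0: rk 6, SNF 1^5·2
Ȟ^0 = (6 − 6) − 0 = 0, so Ȟ^0 ≅ 0
Ȟ^1 = (7 − 0) − 6 = 1 plus torsion [2], so Ȟ^1 ≅ Z ⊕ Z/2
Ȟ^2 = (0 − 0) − 0 = 0, so Ȟ^2 ≅ 0

Ȟ^0(U;F) ≅ 0,  Ȟ^1(U;F) ≅ Z ⊕ Z/2,  Ȟ^2(U;F) ≅ 0


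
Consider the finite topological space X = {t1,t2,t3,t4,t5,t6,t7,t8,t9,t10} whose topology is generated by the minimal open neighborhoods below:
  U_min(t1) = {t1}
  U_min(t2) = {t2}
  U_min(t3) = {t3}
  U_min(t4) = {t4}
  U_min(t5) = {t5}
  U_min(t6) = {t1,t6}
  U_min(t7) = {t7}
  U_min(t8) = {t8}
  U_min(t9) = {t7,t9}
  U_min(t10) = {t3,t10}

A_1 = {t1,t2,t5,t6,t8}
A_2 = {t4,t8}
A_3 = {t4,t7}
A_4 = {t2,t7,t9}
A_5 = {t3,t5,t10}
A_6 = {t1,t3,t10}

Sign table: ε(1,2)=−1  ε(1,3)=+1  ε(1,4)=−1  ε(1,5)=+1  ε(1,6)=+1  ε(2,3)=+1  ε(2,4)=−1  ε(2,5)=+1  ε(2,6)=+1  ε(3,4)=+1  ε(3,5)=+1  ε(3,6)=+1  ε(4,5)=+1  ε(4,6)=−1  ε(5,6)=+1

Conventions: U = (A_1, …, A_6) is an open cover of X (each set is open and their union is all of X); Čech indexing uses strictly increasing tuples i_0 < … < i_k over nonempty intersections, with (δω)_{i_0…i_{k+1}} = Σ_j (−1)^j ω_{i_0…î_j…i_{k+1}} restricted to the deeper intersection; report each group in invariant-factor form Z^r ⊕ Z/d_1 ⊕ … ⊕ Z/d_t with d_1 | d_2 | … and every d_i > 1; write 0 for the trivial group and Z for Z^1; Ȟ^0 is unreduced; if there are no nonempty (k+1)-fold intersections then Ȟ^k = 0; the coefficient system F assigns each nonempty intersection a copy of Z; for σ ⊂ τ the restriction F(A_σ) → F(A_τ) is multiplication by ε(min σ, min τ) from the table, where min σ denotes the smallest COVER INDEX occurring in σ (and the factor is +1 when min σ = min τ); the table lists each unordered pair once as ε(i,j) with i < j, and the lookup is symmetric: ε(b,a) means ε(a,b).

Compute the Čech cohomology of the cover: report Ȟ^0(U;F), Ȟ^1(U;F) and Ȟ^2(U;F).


nerve simplices:
  A12={t8} A14={t2} A15={t5} A16={t1} A23={t4} A34={t7} A56={t3,t10}
C dims 6,7; δ0: rk 5, SNF 1^5
degree 0: 6−5−0 = 1 → Ȟ^0 ≅ Z
degree 1: 7−0−5 = 2 → Ȟ^1 ≅ Z^2
degree 2: 0−0−0 = 0 → Ȟ^2 ≅ 0

Ȟ^0(U;F) ≅ Z, Ȟ^1(U;F) ≅ Z^2, Ȟ^2(U;F) ≅ 0


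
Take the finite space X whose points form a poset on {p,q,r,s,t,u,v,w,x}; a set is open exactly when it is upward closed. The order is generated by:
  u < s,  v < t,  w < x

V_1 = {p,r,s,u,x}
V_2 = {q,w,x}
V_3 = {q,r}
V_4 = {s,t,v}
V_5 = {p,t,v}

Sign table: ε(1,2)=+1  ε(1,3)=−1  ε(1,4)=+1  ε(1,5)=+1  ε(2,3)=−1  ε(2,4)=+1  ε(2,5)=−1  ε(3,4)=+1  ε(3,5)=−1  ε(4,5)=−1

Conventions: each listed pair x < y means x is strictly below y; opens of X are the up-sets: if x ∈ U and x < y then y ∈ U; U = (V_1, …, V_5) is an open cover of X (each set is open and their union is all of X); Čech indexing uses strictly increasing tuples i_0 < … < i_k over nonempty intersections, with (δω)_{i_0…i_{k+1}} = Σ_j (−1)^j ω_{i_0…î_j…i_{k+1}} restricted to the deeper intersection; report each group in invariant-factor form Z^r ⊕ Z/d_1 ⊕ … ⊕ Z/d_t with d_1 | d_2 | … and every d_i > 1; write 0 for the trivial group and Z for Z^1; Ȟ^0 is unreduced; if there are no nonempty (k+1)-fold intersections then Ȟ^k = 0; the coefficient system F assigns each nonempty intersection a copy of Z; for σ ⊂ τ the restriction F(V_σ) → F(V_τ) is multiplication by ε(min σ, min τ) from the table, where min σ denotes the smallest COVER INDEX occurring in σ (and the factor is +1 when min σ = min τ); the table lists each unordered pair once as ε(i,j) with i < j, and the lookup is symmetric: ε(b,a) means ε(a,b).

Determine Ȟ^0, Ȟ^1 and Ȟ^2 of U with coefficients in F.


Ȟ^0 ≅ 0; Ȟ^1 ≅ Z ⊕ Z/2; Ȟ^2 ≅ 0

cover nerve:
  V12={x} V13={r} V14={s} V15={p} V23={q} V45={t,v}
C dims 5,6; δ0: rk 5, SNF 1^4·2
Ȟ^0: (5−5)−0=0 ⇒ 0
Ȟ^1: (6−0)−5=1 plus torsion [2] ⇒ Z ⊕ Z/2
Ȟ^2: (0−0)−0=0 ⇒ 0


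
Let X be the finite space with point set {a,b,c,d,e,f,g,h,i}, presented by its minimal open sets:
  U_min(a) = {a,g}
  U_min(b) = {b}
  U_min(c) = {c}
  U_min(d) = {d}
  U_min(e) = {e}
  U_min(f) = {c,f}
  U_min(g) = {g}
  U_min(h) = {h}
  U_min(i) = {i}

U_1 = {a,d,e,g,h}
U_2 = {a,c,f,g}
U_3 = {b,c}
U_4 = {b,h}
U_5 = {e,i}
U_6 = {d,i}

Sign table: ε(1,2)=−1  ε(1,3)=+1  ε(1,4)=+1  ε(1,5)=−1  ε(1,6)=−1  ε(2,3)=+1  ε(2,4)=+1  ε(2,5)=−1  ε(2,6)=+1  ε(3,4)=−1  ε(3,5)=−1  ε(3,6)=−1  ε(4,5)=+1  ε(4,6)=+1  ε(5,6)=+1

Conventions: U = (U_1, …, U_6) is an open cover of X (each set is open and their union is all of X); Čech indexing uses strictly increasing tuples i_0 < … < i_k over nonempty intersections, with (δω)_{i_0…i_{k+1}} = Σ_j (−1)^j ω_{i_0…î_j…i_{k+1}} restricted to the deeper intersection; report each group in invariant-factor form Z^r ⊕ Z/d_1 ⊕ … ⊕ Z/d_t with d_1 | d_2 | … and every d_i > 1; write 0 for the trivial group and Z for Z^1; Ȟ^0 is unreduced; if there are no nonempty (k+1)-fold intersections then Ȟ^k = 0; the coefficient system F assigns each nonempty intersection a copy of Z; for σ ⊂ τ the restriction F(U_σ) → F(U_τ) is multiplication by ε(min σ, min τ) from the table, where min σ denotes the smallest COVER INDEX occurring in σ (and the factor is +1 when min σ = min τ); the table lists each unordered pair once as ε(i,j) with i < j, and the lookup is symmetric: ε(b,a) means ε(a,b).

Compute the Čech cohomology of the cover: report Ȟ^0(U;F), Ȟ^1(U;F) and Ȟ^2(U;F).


nonempty overlaps:
  U12={a,g} U14={h} U15={e} U16={d} U23={c} U34={b} U56={i}
C dims 6,7; δ0: rk 5, SNF 1^5
degree 0: 6−5−0 = 1 → Ȟ^0 ≅ Z
degree 1: 7−0−5 = 2 → Ȟ^1 ≅ Z^2
degree 2: 0−0−0 = 0 → Ȟ^2 ≅ 0

Ȟ^0 ≅ Z, Ȟ^1 ≅ Z^2, Ȟ^2 ≅ 0


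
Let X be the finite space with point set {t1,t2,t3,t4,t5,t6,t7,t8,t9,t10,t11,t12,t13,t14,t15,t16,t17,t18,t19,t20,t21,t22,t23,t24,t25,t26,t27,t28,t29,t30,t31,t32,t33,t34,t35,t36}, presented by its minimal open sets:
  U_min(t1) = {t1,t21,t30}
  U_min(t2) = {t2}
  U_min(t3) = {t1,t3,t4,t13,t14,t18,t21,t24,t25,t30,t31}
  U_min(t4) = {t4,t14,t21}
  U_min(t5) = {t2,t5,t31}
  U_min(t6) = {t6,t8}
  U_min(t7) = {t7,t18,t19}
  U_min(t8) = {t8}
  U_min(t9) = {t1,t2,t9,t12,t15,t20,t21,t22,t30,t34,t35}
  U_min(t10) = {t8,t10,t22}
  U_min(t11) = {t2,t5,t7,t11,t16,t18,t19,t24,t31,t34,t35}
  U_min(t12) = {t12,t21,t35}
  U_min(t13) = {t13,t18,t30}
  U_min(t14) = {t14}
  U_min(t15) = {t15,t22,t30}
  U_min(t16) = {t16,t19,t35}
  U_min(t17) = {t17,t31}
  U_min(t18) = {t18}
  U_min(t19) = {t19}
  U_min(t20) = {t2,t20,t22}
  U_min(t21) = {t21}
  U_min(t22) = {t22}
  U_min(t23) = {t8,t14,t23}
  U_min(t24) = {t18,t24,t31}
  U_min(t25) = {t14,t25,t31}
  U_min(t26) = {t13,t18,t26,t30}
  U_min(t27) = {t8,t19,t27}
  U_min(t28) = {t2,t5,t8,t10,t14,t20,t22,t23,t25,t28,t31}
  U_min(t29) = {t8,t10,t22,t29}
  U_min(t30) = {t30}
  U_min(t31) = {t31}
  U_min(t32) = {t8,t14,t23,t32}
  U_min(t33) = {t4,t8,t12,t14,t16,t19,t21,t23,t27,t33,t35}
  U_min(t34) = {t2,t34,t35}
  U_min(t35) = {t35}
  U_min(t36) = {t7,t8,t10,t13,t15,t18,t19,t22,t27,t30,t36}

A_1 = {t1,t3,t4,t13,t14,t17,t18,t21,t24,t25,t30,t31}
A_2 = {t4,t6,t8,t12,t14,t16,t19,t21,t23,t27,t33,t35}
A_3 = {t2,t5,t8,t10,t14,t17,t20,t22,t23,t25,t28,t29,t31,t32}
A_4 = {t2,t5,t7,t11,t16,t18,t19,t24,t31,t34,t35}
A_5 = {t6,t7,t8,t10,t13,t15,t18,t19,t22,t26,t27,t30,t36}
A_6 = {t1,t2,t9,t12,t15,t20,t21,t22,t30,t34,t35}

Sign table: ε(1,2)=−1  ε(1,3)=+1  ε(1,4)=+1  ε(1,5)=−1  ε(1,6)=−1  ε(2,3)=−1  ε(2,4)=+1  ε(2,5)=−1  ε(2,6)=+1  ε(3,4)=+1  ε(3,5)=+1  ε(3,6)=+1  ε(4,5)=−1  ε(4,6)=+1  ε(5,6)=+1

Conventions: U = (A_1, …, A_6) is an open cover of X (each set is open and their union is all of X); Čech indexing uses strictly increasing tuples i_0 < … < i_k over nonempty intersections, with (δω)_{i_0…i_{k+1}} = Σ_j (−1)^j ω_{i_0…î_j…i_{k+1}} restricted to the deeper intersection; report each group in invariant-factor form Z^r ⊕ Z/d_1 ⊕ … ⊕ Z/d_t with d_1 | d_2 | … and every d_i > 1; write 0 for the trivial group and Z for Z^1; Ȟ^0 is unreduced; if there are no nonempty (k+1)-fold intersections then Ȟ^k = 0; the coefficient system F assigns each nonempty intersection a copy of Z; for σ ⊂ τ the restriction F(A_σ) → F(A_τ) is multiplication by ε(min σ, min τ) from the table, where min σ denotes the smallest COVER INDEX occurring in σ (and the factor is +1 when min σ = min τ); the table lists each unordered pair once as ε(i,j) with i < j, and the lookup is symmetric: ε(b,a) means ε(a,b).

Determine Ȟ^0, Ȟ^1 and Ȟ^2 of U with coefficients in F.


intersection data:
  A12={t4,t14,t21} A13={t14,t17,t25,t31} A14={t18,t24,t31} A15={t13,t18,t30} A16={t1,t21,t30} A23={t8,t14,t23} A24={t16,t19,t35} A25={t6,t8,t19,t27} A26={t12,t21,t35} A34={t2,t5,t31} A35={t8,t10,t22} A36={t2,t20,t22} A45={t7,t18,t19} A46={t2,t34,t35} A56={t15,t22,t30}
  A123={t14} A126={t21} A134={t31} A145={t18} A156={t30} A235={t8} A245={t19} A246={t35} A346={t2} A356={t22}
C dims 6,15,10; δ0: rk 6, SNF 1^5·2; δ1: rk 9, SNF 1^9
Ȟ^0 = (6 − 6) − 0 = 0, so Ȟ^0 ≅ 0
Ȟ^1 = (15 − 9) − 6 = 0 plus torsion [2], so Ȟ^1 ≅ Z/2
Ȟ^2 = (10 − 0) − 9 = 1, so Ȟ^2 ≅ Z

Ȟ^0(U;F) ≅ 0; Ȟ^1(U;F) ≅ Z/2; Ȟ^2(U;F) ≅ Z


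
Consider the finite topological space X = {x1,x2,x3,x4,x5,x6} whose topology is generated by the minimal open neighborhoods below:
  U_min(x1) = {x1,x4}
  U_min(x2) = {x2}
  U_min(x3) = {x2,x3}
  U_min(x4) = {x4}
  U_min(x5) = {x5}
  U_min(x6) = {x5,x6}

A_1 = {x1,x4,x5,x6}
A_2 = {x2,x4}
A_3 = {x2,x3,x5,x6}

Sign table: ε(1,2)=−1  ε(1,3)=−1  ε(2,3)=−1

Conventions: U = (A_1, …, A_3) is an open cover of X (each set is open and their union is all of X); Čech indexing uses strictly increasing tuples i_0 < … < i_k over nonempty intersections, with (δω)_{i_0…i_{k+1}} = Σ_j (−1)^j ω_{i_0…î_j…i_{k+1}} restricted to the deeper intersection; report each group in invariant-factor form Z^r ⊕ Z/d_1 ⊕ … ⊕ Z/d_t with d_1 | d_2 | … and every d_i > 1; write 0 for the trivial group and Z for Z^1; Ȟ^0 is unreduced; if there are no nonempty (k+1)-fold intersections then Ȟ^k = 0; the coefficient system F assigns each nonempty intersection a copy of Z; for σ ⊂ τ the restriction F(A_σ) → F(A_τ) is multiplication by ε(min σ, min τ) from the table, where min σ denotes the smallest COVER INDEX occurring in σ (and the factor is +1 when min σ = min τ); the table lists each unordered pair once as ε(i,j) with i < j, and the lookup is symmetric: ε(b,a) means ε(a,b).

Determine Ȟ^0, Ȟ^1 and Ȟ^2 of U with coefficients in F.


Ȟ^0 = 0,  Ȟ^1 = Z/2,  Ȟ^2 = 0

nonempty overlaps:
  A12={x4} A13={x5,x6} A23={x2}
C dims 3,3; δ0: rk 3, SNF 1^2·2
degree 0: 3−3−0 = 0 → Ȟ^0 ≅ 0
degree 1: 3−0−3 = 0 plus torsion [2] → Ȟ^1 ≅ Z/2
degree 2: 0−0−0 = 0 → Ȟ^2 ≅ 0


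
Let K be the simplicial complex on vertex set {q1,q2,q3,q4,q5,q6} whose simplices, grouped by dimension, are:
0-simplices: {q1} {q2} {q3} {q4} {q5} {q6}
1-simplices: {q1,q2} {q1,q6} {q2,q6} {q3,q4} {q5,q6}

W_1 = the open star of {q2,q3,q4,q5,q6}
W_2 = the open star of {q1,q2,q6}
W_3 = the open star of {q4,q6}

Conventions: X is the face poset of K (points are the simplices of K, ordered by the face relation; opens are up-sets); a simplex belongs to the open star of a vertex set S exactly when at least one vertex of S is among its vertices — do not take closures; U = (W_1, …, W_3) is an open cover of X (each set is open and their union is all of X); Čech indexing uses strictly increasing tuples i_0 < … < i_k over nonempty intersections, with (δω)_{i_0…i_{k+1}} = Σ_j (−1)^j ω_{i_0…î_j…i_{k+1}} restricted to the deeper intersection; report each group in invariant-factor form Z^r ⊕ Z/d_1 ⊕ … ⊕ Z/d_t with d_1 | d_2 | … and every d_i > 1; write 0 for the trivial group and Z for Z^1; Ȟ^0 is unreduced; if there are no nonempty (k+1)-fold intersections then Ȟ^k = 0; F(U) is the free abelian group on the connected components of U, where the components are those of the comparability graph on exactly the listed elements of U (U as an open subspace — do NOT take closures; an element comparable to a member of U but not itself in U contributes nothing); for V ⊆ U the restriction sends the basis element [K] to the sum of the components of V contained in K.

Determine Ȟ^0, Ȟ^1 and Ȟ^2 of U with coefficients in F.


nerve simplices:
  W1={{q2},{q3},{q4},{q5},{q6},{q1,q2},{q1,q6},{q2,q6},{q3,q4},{q5,q6}} W2={{q1},{q2},{q6},{q1,q2},{q1,q6},{q2,q6},{q5,q6}} W3={{q4},{q6},{q1,q6},{q2,q6},{q3,q4},{q5,q6}}
  W12={{q2},{q6},{q1,q2},{q1,q6},{q2,q6},{q5,q6}} W13={{q4},{q6},{q1,q6},{q2,q6},{q3,q4},{q5,q6}} W23={{q6},{q1,q6},{q2,q6},{q5,q6}}
  W123={{q6},{q1,q6},{q2,q6},{q5,q6}}
components per intersection:
  W1: {{q2},{q5},{q6},{q1,q2},{q1,q6},{q2,q6},{q5,q6}} {{q3},{q4},{q3,q4}}
  W2: {{q1},{q2},{q6},{q1,q2},{q1,q6},{q2,q6},{q5,q6}}
  W3: {{q4},{q3,q4}} {{q6},{q1,q6},{q2,q6},{q5,q6}}
  W12: {{q2},{q6},{q1,q2},{q1,q6},{q2,q6},{q5,q6}}
  W13: {{q4},{q3,q4}} {{q6},{q1,q6},{q2,q6},{q5,q6}}
  W23: {{q6},{q1,q6},{q2,q6},{q5,q6}}
  W123: {{q6},{q1,q6},{q2,q6},{q5,q6}}
C dims 5,4,1; δ0: rk 3, SNF 1^3; δ1: rk 1, SNF 1^1
degree 0: 5−3−0 = 2 → Ȟ^0 ≅ Z^2
degree 1: 4−1−3 = 0 → Ȟ^1 ≅ 0
degree 2: 1−0−1 = 0 → Ȟ^2 ≅ 0

Ȟ^0 = Z^2, Ȟ^1 = 0 and Ȟ^2 = 0


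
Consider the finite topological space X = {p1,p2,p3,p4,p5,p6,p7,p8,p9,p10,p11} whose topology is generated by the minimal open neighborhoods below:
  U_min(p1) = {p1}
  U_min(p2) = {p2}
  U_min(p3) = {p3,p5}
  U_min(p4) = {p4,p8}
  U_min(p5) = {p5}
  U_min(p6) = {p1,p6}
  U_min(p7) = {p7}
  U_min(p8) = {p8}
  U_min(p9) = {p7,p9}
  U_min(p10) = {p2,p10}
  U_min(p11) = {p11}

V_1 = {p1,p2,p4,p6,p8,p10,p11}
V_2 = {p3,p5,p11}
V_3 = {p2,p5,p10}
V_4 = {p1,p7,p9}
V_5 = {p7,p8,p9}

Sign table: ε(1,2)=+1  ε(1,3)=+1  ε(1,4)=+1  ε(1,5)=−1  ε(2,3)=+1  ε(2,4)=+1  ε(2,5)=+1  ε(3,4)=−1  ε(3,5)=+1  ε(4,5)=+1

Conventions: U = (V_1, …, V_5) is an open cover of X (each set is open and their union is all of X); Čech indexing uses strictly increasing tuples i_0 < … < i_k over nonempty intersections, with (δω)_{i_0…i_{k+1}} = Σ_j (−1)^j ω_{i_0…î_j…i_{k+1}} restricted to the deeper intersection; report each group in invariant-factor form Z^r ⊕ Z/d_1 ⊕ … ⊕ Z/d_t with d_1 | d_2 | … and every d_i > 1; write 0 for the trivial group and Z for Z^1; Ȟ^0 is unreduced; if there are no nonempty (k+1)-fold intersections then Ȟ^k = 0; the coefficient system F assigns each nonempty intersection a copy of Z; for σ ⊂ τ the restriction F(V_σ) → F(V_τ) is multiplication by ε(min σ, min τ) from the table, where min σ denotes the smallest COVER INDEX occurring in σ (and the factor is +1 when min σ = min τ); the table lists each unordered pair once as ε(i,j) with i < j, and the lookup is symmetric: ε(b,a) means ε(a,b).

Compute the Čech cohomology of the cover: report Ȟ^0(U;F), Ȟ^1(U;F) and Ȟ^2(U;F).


nonempty intersections:
  V12={p11} V13={p2,p10} V14={p1} V15={p8} V23={p5} V45={p7,p9}
C dims 5,6; δ0: rk 5, SNF 1^4·2
Ȟ^0: (5−5)−0=0 ⇒ 0
Ȟ^1: (6−0)−5=1 plus torsion [2] ⇒ Z ⊕ Z/2
Ȟ^2: (0−0)−0=0 ⇒ 0

Ȟ^0(U;F) ≅ 0,  Ȟ^1(U;F) ≅ Z ⊕ Z/2,  Ȟ^2(U;F) ≅ 0


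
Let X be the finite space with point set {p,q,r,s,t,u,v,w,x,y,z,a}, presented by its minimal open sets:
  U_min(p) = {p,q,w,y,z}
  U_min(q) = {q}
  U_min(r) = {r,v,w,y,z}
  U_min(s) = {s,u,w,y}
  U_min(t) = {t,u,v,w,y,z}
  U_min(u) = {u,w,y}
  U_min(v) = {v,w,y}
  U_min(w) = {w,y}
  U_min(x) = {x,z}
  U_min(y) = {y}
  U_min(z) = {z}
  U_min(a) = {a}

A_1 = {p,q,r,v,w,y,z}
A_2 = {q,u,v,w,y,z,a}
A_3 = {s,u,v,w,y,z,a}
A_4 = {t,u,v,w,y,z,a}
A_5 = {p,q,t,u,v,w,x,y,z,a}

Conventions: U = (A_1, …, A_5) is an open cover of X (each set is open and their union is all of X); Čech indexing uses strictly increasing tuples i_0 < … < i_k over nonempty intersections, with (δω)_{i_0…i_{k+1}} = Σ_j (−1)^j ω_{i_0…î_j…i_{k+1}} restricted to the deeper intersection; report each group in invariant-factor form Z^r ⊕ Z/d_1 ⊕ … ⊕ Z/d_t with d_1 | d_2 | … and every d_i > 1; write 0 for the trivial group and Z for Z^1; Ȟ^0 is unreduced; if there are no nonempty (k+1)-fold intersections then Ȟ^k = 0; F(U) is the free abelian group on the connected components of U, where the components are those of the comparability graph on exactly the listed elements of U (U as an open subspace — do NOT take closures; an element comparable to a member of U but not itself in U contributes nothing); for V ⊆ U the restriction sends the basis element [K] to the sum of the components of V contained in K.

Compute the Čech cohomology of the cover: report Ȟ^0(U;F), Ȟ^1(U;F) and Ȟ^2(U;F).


cover nerve:
  A12={q,v,w,y,z} A13={v,w,y,z} A14={v,w,y,z} A15={p,q,v,w,y,z} A23={u,v,w,y,z,a} A24={u,v,w,y,z,a} A25={q,u,v,w,y,z,a} A34={u,v,w,y,z,a} A35={u,v,w,y,z,a} A45={t,u,v,w,y,z,a}
  A123={v,w,y,z} A124={v,w,y,z} A125={q,v,w,y,z} A134={v,w,y,z} A135={v,w,y,z} A145={v,w,y,z} A234={u,v,w,y,z,a} A235={u,v,w,y,z,a} A245={u,v,w,y,z,a} A345={u,v,w,y,z,a}
  A1234={v,w,y,z} A1235={v,w,y,z} A1245={v,w,y,z} A1345={v,w,y,z} A2345={u,v,w,y,z,a}
  A12345={v,w,y,z}
components per intersection:
  A1: {p,q,r,v,w,y,z}
  A2: {q} {u,v,w,y} {z} {a}
  A3: {s,u,v,w,y} {z} {a}
  A4: {t,u,v,w,y,z} {a}
  A5: {p,q,t,u,v,w,x,y,z} {a}
  A12: {q} {v,w,y} {z}
  A13: {v,w,y} {z}
  A14: {v,w,y} {z}
  A15: {p,q,v,w,y,z}
  A23: {u,v,w,y} {z} {a}
  A24: {u,v,w,y} {z} {a}
  A25: {q} {u,v,w,y} {z} {a}
  A34: {u,v,w,y} {z} {a}
  A35: {u,v,w,y} {z} {a}
  A45: {t,u,v,w,y,z} {a}
  A123: {v,w,y} {z}
  A124: {v,w,y} {z}
  A125: {q} {v,w,y} {z}
  A134: {v,w,y} {z}
  A135: {v,w,y} {z}
  A145: {v,w,y} {z}
  A234: {u,v,w,y} {z} {a}
  A235: {u,v,w,y} {z} {a}
  A245: {u,v,w,y} {z} {a}
  A345: {u,v,w,y} {z} {a}
  A1234: {v,w,y} {z}
  A1235: {v,w,y} {z}
  A1245: {v,w,y} {z}
  A1345: {v,w,y} {z}
  A2345: {u,v,w,y} {z} {a}
  A12345: {v,w,y} {z}
C dims 12,26,25,11; δ0: rk 10, SNF 1^10; δ1: rk 16, SNF 1^16; δ2: rk 9, SNF 1^9
Ȟ^0: (12−10)−0=2 ⇒ Z^2
Ȟ^1: (26−16)−10=0 ⇒ 0
Ȟ^2: (25−9)−16=0 ⇒ 0

Ȟ^0(U;F) ≅ Z^2, Ȟ^1(U;F) ≅ 0 and Ȟ^2(U;F) ≅ 0


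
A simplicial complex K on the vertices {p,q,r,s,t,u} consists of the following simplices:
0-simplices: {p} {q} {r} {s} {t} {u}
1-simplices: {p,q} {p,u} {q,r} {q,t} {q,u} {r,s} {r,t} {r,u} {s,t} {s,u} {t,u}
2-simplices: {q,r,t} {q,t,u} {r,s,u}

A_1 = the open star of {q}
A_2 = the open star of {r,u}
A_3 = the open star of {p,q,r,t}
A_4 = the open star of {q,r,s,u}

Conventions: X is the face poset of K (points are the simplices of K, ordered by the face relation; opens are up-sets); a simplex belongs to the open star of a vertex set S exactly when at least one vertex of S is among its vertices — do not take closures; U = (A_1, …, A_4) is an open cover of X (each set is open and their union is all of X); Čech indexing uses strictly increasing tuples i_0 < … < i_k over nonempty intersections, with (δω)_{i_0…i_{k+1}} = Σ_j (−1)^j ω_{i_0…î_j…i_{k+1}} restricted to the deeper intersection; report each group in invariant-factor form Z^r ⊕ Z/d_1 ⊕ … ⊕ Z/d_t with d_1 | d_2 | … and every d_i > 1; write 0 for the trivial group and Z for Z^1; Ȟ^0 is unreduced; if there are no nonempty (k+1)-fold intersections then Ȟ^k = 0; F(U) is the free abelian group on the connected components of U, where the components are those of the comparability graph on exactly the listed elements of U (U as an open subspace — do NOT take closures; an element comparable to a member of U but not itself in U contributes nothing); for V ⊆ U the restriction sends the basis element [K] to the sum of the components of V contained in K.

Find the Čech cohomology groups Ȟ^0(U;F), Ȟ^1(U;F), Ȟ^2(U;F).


Ȟ^0 = Z, Ȟ^1 = Z^2, Ȟ^2 = 0

nerve of the cover:
  A1={{q},{p,q},{q,r},{q,t},{q,u},{q,r,t},{q,t,u}} A2={{r},{u},{p,u},{q,r},{q,u},{r,s},{r,t},{r,u},{s,u},{t,u},{q,r,t},{q,t,u},{r,s,u}} A3={{p},{q},{r},{t},{p,q},{p,u},{q,r},{q,t},{q,u},{r,s},{r,t},{r,u},{s,t},{t,u},{q,r,t},{q,t,u},{r,s,u}} A4={{q},{r},{s},{u},{p,q},{p,u},{q,r},{q,t},{q,u},{r,s},{r,t},{r,u},{s,t},{s,u},{t,u},{q,r,t},{q,t,u},{r,s,u}}
  A12={{q,r},{q,u},{q,r,t},{q,t,u}} A13={{q},{p,q},{q,r},{q,t},{q,u},{q,r,t},{q,t,u}} A14={{q},{p,q},{q,r},{q,t},{q,u},{q,r,t},{q,t,u}} A23={{r},{p,u},{q,r},{q,u},{r,s},{r,t},{r,u},{t,u},{q,r,t},{q,t,u},{r,s,u}} A24={{r},{u},{p,u},{q,r},{q,u},{r,s},{r,t},{r,u},{s,u},{t,u},{q,r,t},{q,t,u},{r,s,u}} A34={{q},{r},{p,q},{p,u},{q,r},{q,t},{q,u},{r,s},{r,t},{r,u},{s,t},{t,u},{q,r,t},{q,t,u},{r,s,u}}
  A123={{q,r},{q,u},{q,r,t},{q,t,u}} A124={{q,r},{q,u},{q,r,t},{q,t,u}} A134={{q},{p,q},{q,r},{q,t},{q,u},{q,r,t},{q,t,u}} A234={{r},{p,u},{q,r},{q,u},{r,s},{r,t},{r,u},{t,u},{q,r,t},{q,t,u},{r,s,u}}
  A1234={{q,r},{q,u},{q,r,t},{q,t,u}}
components per intersection:
  A1: {{q},{p,q},{q,r},{q,t},{q,u},{q,r,t},{q,t,u}}
  A2: {{r},{u},{p,u},{q,r},{q,u},{r,s},{r,t},{r,u},{s,u},{t,u},{q,r,t},{q,t,u},{r,s,u}}
  A3: {{p},{q},{r},{t},{p,q},{p,u},{q,r},{q,t},{q,u},{r,s},{r,t},{r,u},{s,t},{t,u},{q,r,t},{q,t,u},{r,s,u}}
  A4: {{q},{r},{s},{u},{p,q},{p,u},{q,r},{q,t},{q,u},{r,s},{r,t},{r,u},{s,t},{s,u},{t,u},{q,r,t},{q,t,u},{r,s,u}}
  A12: {{q,r},{q,r,t}} {{q,u},{q,t,u}}
  A13: {{q},{p,q},{q,r},{q,t},{q,u},{q,r,t},{q,t,u}}
  A14: {{q},{p,q},{q,r},{q,t},{q,u},{q,r,t},{q,t,u}}
  A23: {{r},{q,r},{r,s},{r,t},{r,u},{q,r,t},{r,s,u}} {{p,u}} {{q,u},{t,u},{q,t,u}}
  A24: {{r},{u},{p,u},{q,r},{q,u},{r,s},{r,t},{r,u},{s,u},{t,u},{q,r,t},{q,t,u},{r,s,u}}
  A34: {{q},{r},{p,q},{q,r},{q,t},{q,u},{r,s},{r,t},{r,u},{t,u},{q,r,t},{q,t,u},{r,s,u}} {{p,u}} {{s,t}}
  A123: {{q,r},{q,r,t}} {{q,u},{q,t,u}}
  A124: {{q,r},{q,r,t}} {{q,u},{q,t,u}}
  A134: {{q},{p,q},{q,r},{q,t},{q,u},{q,r,t},{q,t,u}}
  A234: {{r},{q,r},{r,s},{r,t},{r,u},{q,r,t},{r,s,u}} {{p,u}} {{q,u},{t,u},{q,t,u}}
  A1234: {{q,r},{q,r,t}} {{q,u},{q,t,u}}
C dims 4,11,8,2; δ0: rk 3, SNF 1^3; δ1: rk 6, SNF 1^6; δ2: rk 2, SNF 1^2
Ȟ^0 = (4 − 3) − 0 = 1, so Ȟ^0 ≅ Z
Ȟ^1 = (11 − 6) − 3 = 2, so Ȟ^1 ≅ Z^2
Ȟ^2 = (8 − 2) − 6 = 0, so Ȟ^2 ≅ 0


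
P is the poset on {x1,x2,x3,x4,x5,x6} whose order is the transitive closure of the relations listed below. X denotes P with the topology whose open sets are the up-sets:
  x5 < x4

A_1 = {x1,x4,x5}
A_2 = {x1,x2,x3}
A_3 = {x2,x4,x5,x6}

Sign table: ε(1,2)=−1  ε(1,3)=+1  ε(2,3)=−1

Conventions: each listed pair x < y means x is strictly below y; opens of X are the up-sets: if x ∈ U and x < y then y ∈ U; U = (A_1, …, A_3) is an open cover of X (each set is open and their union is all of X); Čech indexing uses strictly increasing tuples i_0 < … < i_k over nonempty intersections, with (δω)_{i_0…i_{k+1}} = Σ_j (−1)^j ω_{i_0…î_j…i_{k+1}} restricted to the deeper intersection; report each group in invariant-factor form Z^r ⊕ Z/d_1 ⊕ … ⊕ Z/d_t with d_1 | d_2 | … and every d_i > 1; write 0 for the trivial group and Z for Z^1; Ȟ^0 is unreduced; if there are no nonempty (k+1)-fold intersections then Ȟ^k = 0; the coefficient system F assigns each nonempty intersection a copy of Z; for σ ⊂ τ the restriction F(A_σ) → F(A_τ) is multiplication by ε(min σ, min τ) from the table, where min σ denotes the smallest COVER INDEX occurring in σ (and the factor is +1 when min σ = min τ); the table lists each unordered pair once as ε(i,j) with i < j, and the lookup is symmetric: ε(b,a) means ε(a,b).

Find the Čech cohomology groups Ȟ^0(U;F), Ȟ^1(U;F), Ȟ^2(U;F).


Ȟ^0 ≅ Z; Ȟ^1 ≅ Z; Ȟ^2 ≅ 0

nerve simplices:
  A12={x1} A13={x4,x5} A23={x2}
C dims 3,3; δ0: rk 2, SNF 1^2
degree 0: 3−2−0 = 1 → Ȟ^0 ≅ Z
degree 1: 3−0−2 = 1 → Ȟ^1 ≅ Z
degree 2: 0−0−0 = 0 → Ȟ^2 ≅ 0


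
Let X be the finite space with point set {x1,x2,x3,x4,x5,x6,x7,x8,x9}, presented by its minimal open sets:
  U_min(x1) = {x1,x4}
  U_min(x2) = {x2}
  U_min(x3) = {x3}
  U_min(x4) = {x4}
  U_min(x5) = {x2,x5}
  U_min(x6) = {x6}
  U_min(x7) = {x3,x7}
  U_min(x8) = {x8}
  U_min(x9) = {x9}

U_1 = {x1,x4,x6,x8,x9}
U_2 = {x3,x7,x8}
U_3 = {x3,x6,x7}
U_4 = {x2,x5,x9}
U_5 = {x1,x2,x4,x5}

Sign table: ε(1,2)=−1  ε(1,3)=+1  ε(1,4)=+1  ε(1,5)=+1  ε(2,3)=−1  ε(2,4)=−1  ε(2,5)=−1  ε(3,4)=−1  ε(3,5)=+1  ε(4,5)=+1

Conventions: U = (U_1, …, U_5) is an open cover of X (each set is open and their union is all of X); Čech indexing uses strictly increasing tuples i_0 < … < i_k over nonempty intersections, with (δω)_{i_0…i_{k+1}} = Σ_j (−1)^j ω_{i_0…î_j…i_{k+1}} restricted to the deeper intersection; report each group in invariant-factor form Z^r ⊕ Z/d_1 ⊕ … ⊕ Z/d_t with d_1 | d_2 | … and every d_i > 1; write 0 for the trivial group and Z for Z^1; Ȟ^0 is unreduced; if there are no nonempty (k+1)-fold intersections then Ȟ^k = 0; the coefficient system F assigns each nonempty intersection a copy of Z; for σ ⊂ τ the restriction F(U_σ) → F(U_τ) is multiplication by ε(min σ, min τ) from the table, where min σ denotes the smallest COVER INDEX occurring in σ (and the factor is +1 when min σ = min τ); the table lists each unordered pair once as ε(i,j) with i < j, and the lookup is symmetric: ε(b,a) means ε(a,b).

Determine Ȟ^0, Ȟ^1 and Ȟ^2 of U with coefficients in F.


Ȟ^0 = Z; Ȟ^1 = Z^2; Ȟ^2 = 0

nerve of the cover:
  U12={x8} U13={x6} U14={x9} U15={x1,x4} U23={x3,x7} U45={x2,x5}
C dims 5,6; δ0: rk 4, SNF 1^4
Ȟ^0 = (5 − 4) − 0 = 1, so Ȟ^0 ≅ Z
Ȟ^1 = (6 − 0) − 4 = 2, so Ȟ^1 ≅ Z^2
Ȟ^2 = (0 − 0) − 0 = 0, so Ȟ^2 ≅ 0


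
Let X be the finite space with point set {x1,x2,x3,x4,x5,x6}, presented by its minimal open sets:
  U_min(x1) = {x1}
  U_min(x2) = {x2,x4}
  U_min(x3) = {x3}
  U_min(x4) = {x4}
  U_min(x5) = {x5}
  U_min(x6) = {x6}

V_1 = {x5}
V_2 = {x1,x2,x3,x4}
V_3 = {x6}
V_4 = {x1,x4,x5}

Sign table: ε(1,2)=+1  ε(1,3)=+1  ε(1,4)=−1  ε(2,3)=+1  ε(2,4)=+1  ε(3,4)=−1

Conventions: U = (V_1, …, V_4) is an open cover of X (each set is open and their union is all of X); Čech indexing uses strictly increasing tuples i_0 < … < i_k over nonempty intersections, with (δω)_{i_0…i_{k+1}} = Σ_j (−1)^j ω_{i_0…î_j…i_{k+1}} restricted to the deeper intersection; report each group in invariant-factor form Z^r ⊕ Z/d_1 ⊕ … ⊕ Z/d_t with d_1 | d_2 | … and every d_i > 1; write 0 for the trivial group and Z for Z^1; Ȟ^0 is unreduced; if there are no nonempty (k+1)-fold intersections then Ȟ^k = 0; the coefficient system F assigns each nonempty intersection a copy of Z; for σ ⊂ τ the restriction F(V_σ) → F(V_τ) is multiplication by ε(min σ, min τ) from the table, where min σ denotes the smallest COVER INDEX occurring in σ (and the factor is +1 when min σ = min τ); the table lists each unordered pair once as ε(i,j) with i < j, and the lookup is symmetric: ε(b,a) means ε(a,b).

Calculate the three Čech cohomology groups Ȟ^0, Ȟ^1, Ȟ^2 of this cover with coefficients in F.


intersection data:
  V14={x5} V24={x1,x4}
C dims 4,2; δ0: rk 2, SNF 1^2
Ȟ^0 = (4 − 2) − 0 = 2, so Ȟ^0 ≅ Z^2
Ȟ^1 = (2 − 0) − 2 = 0, so Ȟ^1 ≅ 0
Ȟ^2 = (0 − 0) − 0 = 0, so Ȟ^2 ≅ 0

Ȟ^0(U;F) ≅ Z^2, Ȟ^1(U;F) ≅ 0 and Ȟ^2(U;F) ≅ 0


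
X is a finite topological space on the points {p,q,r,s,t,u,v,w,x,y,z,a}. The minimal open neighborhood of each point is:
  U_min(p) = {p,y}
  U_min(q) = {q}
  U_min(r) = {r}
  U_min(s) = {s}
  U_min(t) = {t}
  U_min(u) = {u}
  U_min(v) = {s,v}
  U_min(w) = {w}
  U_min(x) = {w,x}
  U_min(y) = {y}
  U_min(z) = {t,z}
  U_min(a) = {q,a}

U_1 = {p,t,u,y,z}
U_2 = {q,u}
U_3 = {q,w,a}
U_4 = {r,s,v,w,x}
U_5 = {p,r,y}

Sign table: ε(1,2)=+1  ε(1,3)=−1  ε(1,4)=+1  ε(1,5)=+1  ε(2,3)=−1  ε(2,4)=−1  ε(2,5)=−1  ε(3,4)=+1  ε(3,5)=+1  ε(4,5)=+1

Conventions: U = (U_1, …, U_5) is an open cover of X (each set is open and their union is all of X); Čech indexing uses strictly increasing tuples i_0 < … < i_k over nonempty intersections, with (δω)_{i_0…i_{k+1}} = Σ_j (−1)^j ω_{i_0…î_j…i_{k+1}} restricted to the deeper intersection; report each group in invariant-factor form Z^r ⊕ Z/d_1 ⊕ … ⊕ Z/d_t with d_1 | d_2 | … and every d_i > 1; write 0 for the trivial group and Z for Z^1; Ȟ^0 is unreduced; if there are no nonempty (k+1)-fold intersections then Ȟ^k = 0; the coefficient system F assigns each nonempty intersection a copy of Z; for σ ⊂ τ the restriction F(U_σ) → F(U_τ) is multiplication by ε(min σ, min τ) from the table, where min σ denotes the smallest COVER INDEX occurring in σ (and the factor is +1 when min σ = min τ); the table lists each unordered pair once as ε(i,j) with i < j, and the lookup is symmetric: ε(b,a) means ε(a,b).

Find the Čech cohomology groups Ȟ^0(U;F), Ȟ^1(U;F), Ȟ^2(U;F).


Ȟ^0 ≅ 0; Ȟ^1 ≅ Z/2; Ȟ^2 ≅ 0

nonempty overlaps:
  U12={u} U15={p,y} U23={q} U34={w} U45={r}
C dims 5,5; δ0: rk 5, SNF 1^4·2
degree 0: 5−5−0 = 0 → Ȟ^0 ≅ 0
degree 1: 5−0−5 = 0 plus torsion [2] → Ȟ^1 ≅ Z/2
degree 2: 0−0−0 = 0 → Ȟ^2 ≅ 0


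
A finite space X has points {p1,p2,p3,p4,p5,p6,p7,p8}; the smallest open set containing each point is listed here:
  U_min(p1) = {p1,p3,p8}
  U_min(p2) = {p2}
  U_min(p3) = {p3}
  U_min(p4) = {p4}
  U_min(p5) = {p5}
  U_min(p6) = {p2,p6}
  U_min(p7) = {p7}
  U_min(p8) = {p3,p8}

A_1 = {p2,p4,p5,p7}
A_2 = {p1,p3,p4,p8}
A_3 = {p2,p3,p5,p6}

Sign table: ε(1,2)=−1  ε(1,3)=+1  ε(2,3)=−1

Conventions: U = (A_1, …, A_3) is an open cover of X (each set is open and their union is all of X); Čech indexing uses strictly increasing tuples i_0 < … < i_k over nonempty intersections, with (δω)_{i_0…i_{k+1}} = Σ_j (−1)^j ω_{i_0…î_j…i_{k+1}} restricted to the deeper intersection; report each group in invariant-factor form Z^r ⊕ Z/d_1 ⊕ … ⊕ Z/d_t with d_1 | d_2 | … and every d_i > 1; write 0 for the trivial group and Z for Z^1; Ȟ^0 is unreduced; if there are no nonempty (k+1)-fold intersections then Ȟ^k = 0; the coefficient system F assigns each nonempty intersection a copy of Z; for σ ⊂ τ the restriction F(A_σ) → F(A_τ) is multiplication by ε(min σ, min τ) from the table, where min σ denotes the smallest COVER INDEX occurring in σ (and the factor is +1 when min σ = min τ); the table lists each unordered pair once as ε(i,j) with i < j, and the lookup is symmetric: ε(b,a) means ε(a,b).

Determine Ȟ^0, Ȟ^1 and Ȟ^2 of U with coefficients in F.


cover nerve:
  A12={p4} A13={p2,p5} A23={p3}
C dims 3,3; δ0: rk 2, SNF 1^2
Ȟ^0: (3−2)−0=1 ⇒ Z
Ȟ^1: (3−0)−2=1 ⇒ Z
Ȟ^2: (0−0)−0=0 ⇒ 0

Ȟ^0 = Z, Ȟ^1 = Z, Ȟ^2 = 0


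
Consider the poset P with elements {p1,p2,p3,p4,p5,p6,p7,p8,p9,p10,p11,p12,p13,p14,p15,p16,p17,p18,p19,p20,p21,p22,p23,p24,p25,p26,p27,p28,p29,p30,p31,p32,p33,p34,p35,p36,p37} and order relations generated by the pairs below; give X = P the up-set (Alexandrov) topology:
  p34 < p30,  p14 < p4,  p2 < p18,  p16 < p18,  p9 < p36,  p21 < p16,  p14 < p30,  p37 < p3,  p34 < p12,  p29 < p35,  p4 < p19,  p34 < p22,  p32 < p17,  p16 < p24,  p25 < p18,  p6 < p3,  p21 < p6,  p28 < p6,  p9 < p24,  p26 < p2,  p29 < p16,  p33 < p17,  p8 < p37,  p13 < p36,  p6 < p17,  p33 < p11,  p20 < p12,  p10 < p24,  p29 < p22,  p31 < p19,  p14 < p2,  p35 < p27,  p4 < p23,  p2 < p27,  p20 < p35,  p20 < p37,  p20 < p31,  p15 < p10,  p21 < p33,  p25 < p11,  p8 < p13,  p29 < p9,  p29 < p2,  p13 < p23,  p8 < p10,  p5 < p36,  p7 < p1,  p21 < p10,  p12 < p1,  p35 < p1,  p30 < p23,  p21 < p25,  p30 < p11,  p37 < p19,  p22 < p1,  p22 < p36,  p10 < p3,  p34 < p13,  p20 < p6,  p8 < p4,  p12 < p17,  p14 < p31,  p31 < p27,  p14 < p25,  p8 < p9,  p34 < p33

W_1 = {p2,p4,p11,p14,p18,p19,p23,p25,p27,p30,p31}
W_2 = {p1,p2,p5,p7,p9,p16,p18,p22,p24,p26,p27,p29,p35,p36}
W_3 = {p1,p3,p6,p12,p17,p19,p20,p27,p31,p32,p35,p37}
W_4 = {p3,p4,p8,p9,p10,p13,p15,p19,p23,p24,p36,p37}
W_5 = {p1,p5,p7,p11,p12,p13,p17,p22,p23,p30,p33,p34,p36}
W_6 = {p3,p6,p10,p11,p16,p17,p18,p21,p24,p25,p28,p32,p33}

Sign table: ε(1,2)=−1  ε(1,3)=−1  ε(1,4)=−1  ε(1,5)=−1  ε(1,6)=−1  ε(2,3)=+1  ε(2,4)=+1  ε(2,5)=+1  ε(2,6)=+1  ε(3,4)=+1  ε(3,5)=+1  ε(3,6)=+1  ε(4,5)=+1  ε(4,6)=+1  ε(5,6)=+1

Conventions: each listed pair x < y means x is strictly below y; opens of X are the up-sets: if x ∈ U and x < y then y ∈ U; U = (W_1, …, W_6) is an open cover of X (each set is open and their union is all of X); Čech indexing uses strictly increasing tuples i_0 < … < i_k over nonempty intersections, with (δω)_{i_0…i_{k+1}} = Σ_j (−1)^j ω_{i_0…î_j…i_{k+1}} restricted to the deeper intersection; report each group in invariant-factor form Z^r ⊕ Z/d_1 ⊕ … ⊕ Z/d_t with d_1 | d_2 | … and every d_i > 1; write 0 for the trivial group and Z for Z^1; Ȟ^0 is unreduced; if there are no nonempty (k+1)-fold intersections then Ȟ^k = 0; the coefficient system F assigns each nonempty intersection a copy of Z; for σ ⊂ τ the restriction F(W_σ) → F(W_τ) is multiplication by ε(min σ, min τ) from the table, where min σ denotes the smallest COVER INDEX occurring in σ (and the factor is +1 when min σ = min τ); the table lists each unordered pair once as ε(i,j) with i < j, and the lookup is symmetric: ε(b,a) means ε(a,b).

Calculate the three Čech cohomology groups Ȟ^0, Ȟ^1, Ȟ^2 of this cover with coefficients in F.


Ȟ^0 = Z, Ȟ^1 = 0 and Ȟ^2 = Z/2

nonempty intersections:
  W12={p2,p18,p27} W13={p19,p27,p31} W14={p4,p19,p23} W15={p11,p23,p30} W16={p11,p18,p25} W23={p1,p27,p35} W24={p9,p24,p36} W25={p1,p5,p7,p22,p36} W26={p16,p18,p24} W34={p3,p19,p37} W35={p1,p12,p17} W36={p3,p6,p17,p32} W45={p13,p23,p36} W46={p3,p10,p24} W56={p11,p17,p33}
  W123={p27} W126={p18} W134={p19} W145={p23} W156={p11} W235={p1} W245={p36} W246={p24} W346={p3} W356={p17}
C dims 6,15,10; δ0: rk 5, SNF 1^5; δ1: rk 10, SNF 1^9·2
Ȟ^0: (6−5)−0=1 ⇒ Z
Ȟ^1: (15−10)−5=0 ⇒ 0
Ȟ^2: (10−0)−10=0 plus torsion [2] ⇒ Z/2
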